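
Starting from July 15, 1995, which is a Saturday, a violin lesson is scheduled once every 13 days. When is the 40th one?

December 3, 1996

The 40th occurrence is 39 intervals after the first: 39 × 13 = 507 days after July 15, 1995.
July has 31 days — 16 days to the end of July leaves 491.
From end of July to end of 1995 is 153 days (338 left).
January has 31 days (307 left).
February has 29 days (278 left).
March has 31 days (247 left).
April has 30 days (217 left).
May has 31 days (186 left).
June has 30 days (156 left).
July has 31 days (125 left).
August has 31 days (94 left).
September has 30 days (64 left).
October has 31 days (33 left).
November has 30 days (3 left).
3 days into December → December 3, 1996.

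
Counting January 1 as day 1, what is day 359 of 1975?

1975-12-25

January has 31 days (359 − 31 = 328 remain).
February has 28 days (328 − 28 = 300 remain).
March has 31 days (300 − 31 = 269 remain).
April has 30 days (269 − 30 = 239 remain).
May has 31 days (239 − 31 = 208 remain).
June has 30 days (208 − 30 = 178 remain).
July has 31 days (178 − 31 = 147 remain).
August has 31 days (147 − 31 = 116 remain).
September has 30 days (116 − 30 = 86 remain).
October has 31 days (86 − 31 = 55 remain).
November has 30 days (55 − 30 = 25 remain).
25 into December → December 25.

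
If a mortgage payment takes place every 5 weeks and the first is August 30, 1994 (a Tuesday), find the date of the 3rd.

November 8, 1994

The 3rd occurrence is 2 intervals after the first: 2 × 35 = 70 days after August 30, 1994.
August has 31 days — 1 day to the end of August leaves 69.
September has 30 days (39 left).
October has 31 days (8 left).
8 days into November → November 8, 1994.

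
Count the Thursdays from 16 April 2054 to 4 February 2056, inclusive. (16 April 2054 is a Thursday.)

16 April 2054 is a Thursday; the first Thursday on or after it is 16 April 2054.
From 16 April 2054 to 4 February 2056: 259 + 365 + 35 = 659 days (rest of 2054, 2055, to 4 February 2056 in 2056).
659 ÷ 7 = 94 full weeks with remainder 1, so 94 more Thursdays after the first → 95.

95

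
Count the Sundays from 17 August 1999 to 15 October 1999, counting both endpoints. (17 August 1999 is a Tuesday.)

17 August 1999 is a Tuesday; the first Sunday on or after it is 22 August 1999 (5 days later).
From 22 August 1999 to 15 October 1999: 9 + 30 + 15 = 54 days (rest of August, September, October).
54 ÷ 7 = 7 full weeks with remainder 5, so 7 more Sundays after the first → 8.

8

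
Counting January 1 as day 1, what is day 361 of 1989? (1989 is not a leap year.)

January has 31 days (361 − 31 = 330 remain).
February has 28 days (330 − 28 = 302 remain).
March has 31 days (302 − 31 = 271 remain).
April has 30 days (271 − 30 = 241 remain).
May has 31 days (241 − 31 = 210 remain).
June has 30 days (210 − 30 = 180 remain).
July has 31 days (180 − 31 = 149 remain).
August has 31 days (149 − 31 = 118 remain).
September has 30 days (118 − 30 = 88 remain).
October has 31 days (88 − 31 = 57 remain).
November has 30 days (57 − 30 = 27 remain).
27 into December → December 27.

December 27, 1989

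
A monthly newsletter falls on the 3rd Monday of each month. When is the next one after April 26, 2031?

April 2031 starts on a Tuesday; its first Monday is the 7th, so the 3rd Monday is the 21st — April 21, 2031.
That is not after April 26, 2031, so look at May 2031.
May 2031 starts on a Thursday; its first Monday is the 5th, so the 3rd Monday is the 19th — May 19, 2031.

May 19, 2031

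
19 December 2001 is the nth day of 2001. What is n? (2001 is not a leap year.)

Days in months before December: 31 + 28 + 31 + 30 + 31 + 30 + 31 + 31 + 30 + 31 + 30 = 334.
Plus 19 days into December → day 353.

353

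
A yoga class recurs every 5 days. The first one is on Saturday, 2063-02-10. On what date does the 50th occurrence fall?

The 50th occurrence is 49 intervals after the first: 49 × 5 = 245 days after 2063-02-10.
February has 28 days — 18 days to the end of February leaves 227.
March has 31 days (196 left).
April has 30 days (166 left).
May has 31 days (135 left).
June has 30 days (105 left).
July has 31 days (74 left).
August has 31 days (43 left).
September has 30 days (13 left).
13 days into October → 2063-10-13.

2063-10-13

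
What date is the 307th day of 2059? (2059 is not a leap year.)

Nov 3, 2059

Jan has 31 days (307 − 31 = 276 remain).
Feb has 28 days (276 − 28 = 248 remain).
Mar has 31 days (248 − 31 = 217 remain).
Apr has 30 days (217 − 30 = 187 remain).
May has 31 days (187 − 31 = 156 remain).
Jun has 30 days (156 − 30 = 126 remain).
Jul has 31 days (126 − 31 = 95 remain).
Aug has 31 days (95 − 31 = 64 remain).
Sep has 30 days (64 − 30 = 34 remain).
Oct has 31 days (34 − 31 = 3 remain).
3 into Nov → Nov 3.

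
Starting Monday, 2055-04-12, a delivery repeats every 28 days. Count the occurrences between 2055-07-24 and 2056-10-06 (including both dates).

Occurrences land 28·i days after 2055-04-12 for i = 0, 1, 2, …
2055-07-24 is 103 days after the start; 103 ÷ 28 = 3 remainder 19; since the remainder is 19, round up to i = 4. First occurrence in the window: #5 on 2055-08-02 (4×28 = 112 days in).
2056-10-06 is 543 days after the start; 543 ÷ 28 = 19 remainder 11. Last occurrence in the window: #20 on 2056-09-25.
Occurrences #5 through #20: 16 in total.

16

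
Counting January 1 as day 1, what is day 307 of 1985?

January has 31 days (307 − 31 = 276 remain).
February has 28 days (276 − 28 = 248 remain).
March has 31 days (248 − 31 = 217 remain).
April has 30 days (217 − 30 = 187 remain).
May has 31 days (187 − 31 = 156 remain).
June has 30 days (156 − 30 = 126 remain).
July has 31 days (126 − 31 = 95 remain).
August has 31 days (95 − 31 = 64 remain).
September has 30 days (64 − 30 = 34 remain).
October has 31 days (34 − 31 = 3 remain).
3 into November → November 3.

1985-11-03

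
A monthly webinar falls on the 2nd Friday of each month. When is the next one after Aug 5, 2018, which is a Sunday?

Aug 10, 2018

Aug 2018 starts on a Wednesday; its first Friday is the 3rd, so the 2nd Friday is the 10th — Aug 10, 2018.
Aug 10, 2018 is after Aug 5, 2018, so that is the next one.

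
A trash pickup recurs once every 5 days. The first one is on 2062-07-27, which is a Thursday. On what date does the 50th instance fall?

The 50th occurrence is 49 intervals after the first: 49 × 5 = 245 days after 2062-07-27.
July has 31 days — 4 days to the end of July leaves 241.
August has 31 days (210 left).
September has 30 days (180 left).
October has 31 days (149 left).
November has 30 days (119 left).
December has 31 days (88 left).
January has 31 days (57 left).
February has 28 days (29 left).
29 days into March → 2063-03-29.

2063-03-29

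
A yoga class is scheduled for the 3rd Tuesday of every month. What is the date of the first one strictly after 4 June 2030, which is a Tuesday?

June 2030 starts on a Saturday; its first Tuesday is the 4th, so the 3rd Tuesday is the 18th — 18 June 2030.
18 June 2030 is after 4 June 2030, so that is the next one.

18 June 2030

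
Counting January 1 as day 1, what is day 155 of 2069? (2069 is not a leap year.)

Jun 4, 2069

Jan has 31 days (155 − 31 = 124 remain).
Feb has 28 days (124 − 28 = 96 remain).
Mar has 31 days (96 − 31 = 65 remain).
Apr has 30 days (65 − 30 = 35 remain).
May has 31 days (35 − 31 = 4 remain).
4 into Jun → Jun 4.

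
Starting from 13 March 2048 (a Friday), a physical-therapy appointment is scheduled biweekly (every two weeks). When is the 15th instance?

The 15th occurrence is 14 intervals after the first: 14 × 14 = 196 days after 13 March 2048.
March has 31 days — 18 days to the end of March leaves 178.
April has 30 days (148 left).
May has 31 days (117 left).
June has 30 days (87 left).
July has 31 days (56 left).
August has 31 days (25 left).
25 days into September → 25 September 2048.

25 September 2048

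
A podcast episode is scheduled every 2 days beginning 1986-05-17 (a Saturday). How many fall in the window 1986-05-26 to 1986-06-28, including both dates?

17

Occurrences land 2·i days after 1986-05-17 for i = 0, 1, 2, …
1986-05-26 is 9 days after the start; 9 ÷ 2 = 4 remainder 1; since the remainder is 1, round up to i = 5. First occurrence in the window: #6 on 1986-05-27 (5×2 = 10 days in).
1986-06-28 is 42 days after the start; 42 ÷ 2 = 21 remainder 0. Last occurrence in the window: #22 on 1986-06-28.
Occurrences #6 through #22: 17 in total.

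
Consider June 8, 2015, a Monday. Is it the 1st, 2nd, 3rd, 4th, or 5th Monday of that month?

Day 8 falls in week ⌈8/7⌉ of the month.
Days 1–7 hold the 1st Monday, 8–14 the 2nd, 15–21 the 3rd, 22–28 the 4th, 29–31 the 5th.
8 is in the range for the 2nd.

2nd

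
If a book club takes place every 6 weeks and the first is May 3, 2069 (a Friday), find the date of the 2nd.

June 14, 2069

The 2nd occurrence is 1 interval after the first: 1 × 42 = 42 days after May 3, 2069.
May has 31 days — 28 days to the end of May leaves 14.
14 days into June → June 14, 2069.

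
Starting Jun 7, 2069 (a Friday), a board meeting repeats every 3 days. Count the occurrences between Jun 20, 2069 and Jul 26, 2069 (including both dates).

Occurrences land 3·i days after Jun 7, 2069 for i = 0, 1, 2, …
Jun 20, 2069 is 13 days after the start; 13 ÷ 3 = 4 remainder 1; since the remainder is 1, round up to i = 5. First occurrence in the window: #6 on Jun 22, 2069 (5×3 = 15 days in).
Jul 26, 2069 is 49 days after the start; 49 ÷ 3 = 16 remainder 1. Last occurrence in the window: #17 on Jul 25, 2069.
Occurrences #6 through #17: 12 in total.

12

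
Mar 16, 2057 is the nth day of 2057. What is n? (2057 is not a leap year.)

Days in months before Mar: 31 + 28 = 59.
Plus 16 days into Mar → day 75.

75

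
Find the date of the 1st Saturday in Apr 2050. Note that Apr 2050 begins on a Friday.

Apr 2, 2050

Apr 2050 begins on a Friday, so the first Saturday is Apr 2 (1 day later).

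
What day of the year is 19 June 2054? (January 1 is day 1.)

170

Days in months before June: 31 + 28 + 31 + 30 + 31 = 151.
Plus 19 days into June → day 170.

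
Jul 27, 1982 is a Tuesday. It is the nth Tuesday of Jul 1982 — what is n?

4th

Day 27 falls in week ⌈27/7⌉ of the month.
Days 1–7 hold the 1st Tuesday, 8–14 the 2nd, 15–21 the 3rd, 22–28 the 4th, 29–31 the 5th.
27 is in the range for the 4th.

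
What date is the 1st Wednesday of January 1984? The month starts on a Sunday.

January 4, 1984

January 1984 begins on a Sunday, so the first Wednesday is January 4 (3 days later).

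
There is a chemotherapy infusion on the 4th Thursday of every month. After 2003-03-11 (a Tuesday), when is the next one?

2003-03-27

March 2003 starts on a Saturday; its first Thursday is the 6th, so the 4th Thursday is the 27th — 2003-03-27.
2003-03-27 is after 2003-03-11, so that is the next one.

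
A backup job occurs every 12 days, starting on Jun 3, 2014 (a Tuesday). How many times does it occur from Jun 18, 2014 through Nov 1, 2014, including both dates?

Occurrences land 12·i days after Jun 3, 2014 for i = 0, 1, 2, …
Jun 18, 2014 is 15 days after the start; 15 ÷ 12 = 1 remainder 3; since the remainder is 3, round up to i = 2. First occurrence in the window: #3 on Jun 27, 2014 (2×12 = 24 days in).
Nov 1, 2014 is 151 days after the start; 151 ÷ 12 = 12 remainder 7. Last occurrence in the window: #13 on Oct 25, 2014.
Occurrences #3 through #13: 11 in total.

11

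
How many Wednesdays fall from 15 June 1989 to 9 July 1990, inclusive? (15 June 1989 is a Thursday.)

55

15 June 1989 is a Thursday; the first Wednesday on or after it is 21 June 1989 (6 days later).
From 21 June 1989 to 9 July 1990: 193 + 190 = 383 days (rest of 1989, to 9 July 1990 in 1990).
383 ÷ 7 = 54 full weeks with remainder 5, so 54 more Wednesdays after the first → 55.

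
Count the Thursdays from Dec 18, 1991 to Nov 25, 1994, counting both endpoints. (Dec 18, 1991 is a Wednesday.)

Dec 18, 1991 is a Wednesday; the first Thursday on or after it is Dec 19, 1991 (1 day later).
From Dec 19, 1991 to Nov 25, 1994: 12 + 366 + 365 + 329 = 1072 days (rest of 1991, 1992, 1993, to Nov 25, 1994 in 1994).
1072 ÷ 7 = 153 full weeks with remainder 1, so 153 more Thursdays after the first → 154.

154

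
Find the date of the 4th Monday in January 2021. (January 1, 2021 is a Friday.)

January 25, 2021

January 2021 begins on a Friday, so the first Monday is January 4 (3 days later).
The 4th Monday is 3 weeks later: 4 + 21 = 25.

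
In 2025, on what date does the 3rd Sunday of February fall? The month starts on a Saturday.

February 2025 begins on a Saturday, so the first Sunday is February 2 (1 day later).
The 3rd Sunday is 2 weeks later: 2 + 14 = 16.

February 16, 2025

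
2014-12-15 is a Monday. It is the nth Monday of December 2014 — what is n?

Day 15 falls in week ⌈15/7⌉ of the month.
Days 1–7 hold the 1st Monday, 8–14 the 2nd, 15–21 the 3rd, 22–28 the 4th, 29–31 the 5th.
15 is in the range for the 3rd.

3rd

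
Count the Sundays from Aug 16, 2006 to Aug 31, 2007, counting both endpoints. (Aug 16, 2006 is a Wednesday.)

Aug 16, 2006 is a Wednesday; the first Sunday on or after it is Aug 20, 2006 (4 days later).
From Aug 20, 2006 to Aug 31, 2007: 133 + 243 = 376 days (rest of 2006, to Aug 31, 2007 in 2007).
376 ÷ 7 = 53 full weeks with remainder 5, so 53 more Sundays after the first → 54.

54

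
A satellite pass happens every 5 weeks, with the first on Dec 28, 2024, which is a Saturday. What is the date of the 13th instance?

Feb 21, 2026

The 13th occurrence is 12 intervals after the first: 12 × 35 = 420 days after Dec 28, 2024.
Dec has 31 days — 3 days to the end of Dec leaves 417.
2025 has 365 days (52 left).
Jan has 31 days (21 left).
21 days into Feb → Feb 21, 2026.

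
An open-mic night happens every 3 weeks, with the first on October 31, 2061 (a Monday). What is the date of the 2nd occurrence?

November 21, 2061

The 2nd occurrence is 1 interval after the first: 1 × 21 = 21 days after October 31, 2061.
October has 31 days — 0 days to the end of October leaves 21.
21 days into November → November 21, 2061.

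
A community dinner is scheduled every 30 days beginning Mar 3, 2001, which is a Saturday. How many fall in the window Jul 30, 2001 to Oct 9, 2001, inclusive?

3

Occurrences land 30·i days after Mar 3, 2001 for i = 0, 1, 2, …
Jul 30, 2001 is 149 days after the start; 149 ÷ 30 = 4 remainder 29; since the remainder is 29, round up to i = 5. First occurrence in the window: #6 on Jul 31, 2001 (5×30 = 150 days in).
Oct 9, 2001 is 220 days after the start; 220 ÷ 30 = 7 remainder 10. Last occurrence in the window: #8 on Sep 29, 2001.
Occurrences #6 through #8: 3 in total.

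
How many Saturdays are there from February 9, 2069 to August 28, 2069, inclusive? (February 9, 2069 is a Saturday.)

February 9, 2069 is a Saturday; the first Saturday on or after it is February 9, 2069.
From February 9, 2069 to August 28, 2069: 19 + 31 + 30 + 31 + 30 + 31 + 28 = 200 days (rest of February, March, April, May, June, July, August).
200 ÷ 7 = 28 full weeks with remainder 4, so 28 more Saturdays after the first → 29.

29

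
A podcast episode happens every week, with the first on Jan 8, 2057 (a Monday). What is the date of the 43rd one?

The 43rd occurrence is 42 intervals after the first: 42 × 7 = 294 days after Jan 8, 2057.
Jan has 31 days — 23 days to the end of Jan leaves 271.
Feb has 28 days (243 left).
Mar has 31 days (212 left).
Apr has 30 days (182 left).
May has 31 days (151 left).
Jun has 30 days (121 left).
Jul has 31 days (90 left).
Aug has 31 days (59 left).
Sep has 30 days (29 left).
29 days into Oct → Oct 29, 2057.

Oct 29, 2057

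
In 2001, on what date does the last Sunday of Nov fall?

Nov 2001 begins on a Thursday, so the first Sunday is Nov 4 (3 days later).
Nov 2001 has 30 days. Adding weeks: 4, 11, 18, 25 — the last one ≤ 30 is the 25th.

Nov 25, 2001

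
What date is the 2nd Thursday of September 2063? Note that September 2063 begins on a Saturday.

September 2063 begins on a Saturday, so the first Thursday is September 6 (5 days later).
The 2nd Thursday is 1 weeks later: 6 + 7 = 13.

September 13, 2063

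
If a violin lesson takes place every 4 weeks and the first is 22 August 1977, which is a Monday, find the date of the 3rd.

17 October 1977

The 3rd occurrence is 2 intervals after the first: 2 × 28 = 56 days after 22 August 1977.
August has 31 days — 9 days to the end of August leaves 47.
September has 30 days (17 left).
17 days into October → 17 October 1977.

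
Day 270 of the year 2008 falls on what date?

Jan has 31 days (270 − 31 = 239 remain).
Feb has 29 days (239 − 29 = 210 remain).
Mar has 31 days (210 − 31 = 179 remain).
Apr has 30 days (179 − 30 = 149 remain).
May has 31 days (149 − 31 = 118 remain).
Jun has 30 days (118 − 30 = 88 remain).
Jul has 31 days (88 − 31 = 57 remain).
Aug has 31 days (57 − 31 = 26 remain).
26 into Sep → Sep 26.

Sep 26, 2008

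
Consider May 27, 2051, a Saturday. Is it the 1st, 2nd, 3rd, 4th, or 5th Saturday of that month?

4th

Day 27 falls in week ⌈27/7⌉ of the month.
Days 1–7 hold the 1st Saturday, 8–14 the 2nd, 15–21 the 3rd, 22–28 the 4th, 29–31 the 5th.
27 is in the range for the 4th.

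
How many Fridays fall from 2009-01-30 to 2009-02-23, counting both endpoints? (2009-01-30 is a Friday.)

2009-01-30 is a Friday; the first Friday on or after it is 2009-01-30.
From 2009-01-30 to 2009-02-23: 1 + 23 = 24 days (rest of January, February).
24 ÷ 7 = 3 full weeks with remainder 3, so 3 more Fridays after the first → 4.

4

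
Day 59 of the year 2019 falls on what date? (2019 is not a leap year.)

2019-02-28

January has 31 days (59 − 31 = 28 remain).
28 into February → February 28.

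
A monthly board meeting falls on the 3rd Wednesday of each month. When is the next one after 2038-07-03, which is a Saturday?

July 2038 starts on a Thursday; its first Wednesday is the 7th, so the 3rd Wednesday is the 21st — 2038-07-21.
2038-07-21 is after 2038-07-03, so that is the next one.

2038-07-21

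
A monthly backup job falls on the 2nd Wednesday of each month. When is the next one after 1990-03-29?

1990-04-11

March 1990 starts on a Thursday; its first Wednesday is the 7th, so the 2nd Wednesday is the 14th — 1990-03-14.
That is not after 1990-03-29, so look at April 1990.
April 1990 starts on a Sunday; its first Wednesday is the 4th, so the 2nd Wednesday is the 11th — 1990-04-11.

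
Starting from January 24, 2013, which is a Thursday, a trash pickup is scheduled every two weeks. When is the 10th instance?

May 30, 2013

The 10th occurrence is 9 intervals after the first: 9 × 14 = 126 days after January 24, 2013.
January has 31 days — 7 days to the end of January leaves 119.
February has 28 days (91 left).
March has 31 days (60 left).
April has 30 days (30 left).
30 days into May → May 30, 2013.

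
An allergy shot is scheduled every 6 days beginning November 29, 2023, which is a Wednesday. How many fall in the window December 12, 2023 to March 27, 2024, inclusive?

17

Occurrences land 6·i days after November 29, 2023 for i = 0, 1, 2, …
December 12, 2023 is 13 days after the start; 13 ÷ 6 = 2 remainder 1; since the remainder is 1, round up to i = 3. First occurrence in the window: #4 on December 17, 2023 (3×6 = 18 days in).
March 27, 2024 is 119 days after the start; 119 ÷ 6 = 19 remainder 5. Last occurrence in the window: #20 on March 22, 2024.
Occurrences #4 through #20: 17 in total.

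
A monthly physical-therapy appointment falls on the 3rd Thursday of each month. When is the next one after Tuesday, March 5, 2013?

March 21, 2013

March 2013 starts on a Friday; its first Thursday is the 7th, so the 3rd Thursday is the 21st — March 21, 2013.
March 21, 2013 is after March 5, 2013, so that is the next one.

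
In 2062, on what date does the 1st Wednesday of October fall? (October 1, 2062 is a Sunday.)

October 2062 begins on a Sunday, so the first Wednesday is October 4 (3 days later).

2062-10-04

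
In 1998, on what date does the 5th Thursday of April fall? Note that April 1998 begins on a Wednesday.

30 April 1998

April 1998 begins on a Wednesday, so the first Thursday is April 2 (1 day later).
The 5th Thursday is 4 weeks later: 2 + 28 = 30.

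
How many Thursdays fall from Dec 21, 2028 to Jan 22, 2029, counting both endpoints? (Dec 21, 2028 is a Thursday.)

Dec 21, 2028 is a Thursday; the first Thursday on or after it is Dec 21, 2028.
From Dec 21, 2028 to Jan 22, 2029: 10 + 22 = 32 days (rest of Dec, Jan).
32 ÷ 7 = 4 full weeks with remainder 4, so 4 more Thursdays after the first → 5.

5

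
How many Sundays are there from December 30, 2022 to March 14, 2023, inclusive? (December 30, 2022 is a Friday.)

11

December 30, 2022 is a Friday; the first Sunday on or after it is January 1, 2023 (2 days later).
From January 1, 2023 to March 14, 2023: 30 + 28 + 14 = 72 days (rest of January, February, March).
72 ÷ 7 = 10 full weeks with remainder 2, so 10 more Sundays after the first → 11.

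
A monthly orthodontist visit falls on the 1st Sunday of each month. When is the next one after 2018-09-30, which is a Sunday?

September 2018 starts on a Saturday, so its 1st Sunday is 2018-09-02 (1 day in).
That is not after 2018-09-30, so look at October 2018.
October 2018 starts on a Monday, so its 1st Sunday is 2018-10-07 (6 days in).

2018-10-07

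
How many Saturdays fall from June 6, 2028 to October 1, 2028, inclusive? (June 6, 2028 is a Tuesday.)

17

June 6, 2028 is a Tuesday; the first Saturday on or after it is June 10, 2028 (4 days later).
From June 10, 2028 to October 1, 2028: 20 + 31 + 31 + 30 + 1 = 113 days (rest of June, July, August, September, October).
113 ÷ 7 = 16 full weeks with remainder 1, so 16 more Saturdays after the first → 17.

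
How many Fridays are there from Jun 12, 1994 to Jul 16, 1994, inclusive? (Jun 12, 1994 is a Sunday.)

Jun 12, 1994 is a Sunday; the first Friday on or after it is Jun 17, 1994 (5 days later).
From Jun 17, 1994 to Jul 16, 1994: 13 + 16 = 29 days (rest of Jun, Jul).
29 ÷ 7 = 4 full weeks with remainder 1, so 4 more Fridays after the first → 5.

5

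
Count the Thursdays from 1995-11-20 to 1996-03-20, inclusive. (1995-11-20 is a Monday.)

17

1995-11-20 is a Monday; the first Thursday on or after it is 1995-11-23 (3 days later).
From 1995-11-23 to 1996-03-20: 7 + 31 + 31 + 29 + 20 = 118 days (rest of November, December, January, February, March).
118 ÷ 7 = 16 full weeks with remainder 6, so 16 more Thursdays after the first → 17.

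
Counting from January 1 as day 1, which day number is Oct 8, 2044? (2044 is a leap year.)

282

Days in months before Oct: 31 + 29 + 31 + 30 + 31 + 30 + 31 + 31 + 30 = 274.
Plus 8 days into Oct → day 282.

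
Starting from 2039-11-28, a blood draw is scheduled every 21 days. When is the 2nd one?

The 2nd occurrence is 1 interval after the first: 1 × 21 = 21 days after 2039-11-28.
November has 30 days — 2 days to the end of November leaves 19.
19 days into December → 2039-12-19.

2039-12-19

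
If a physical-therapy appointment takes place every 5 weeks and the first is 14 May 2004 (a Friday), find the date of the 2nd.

18 June 2004

The 2nd occurrence is 1 interval after the first: 1 × 35 = 35 days after 14 May 2004.
May has 31 days — 17 days to the end of May leaves 18.
18 days into June → 18 June 2004.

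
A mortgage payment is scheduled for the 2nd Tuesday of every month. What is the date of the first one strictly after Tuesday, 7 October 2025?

14 October 2025

October 2025 starts on a Wednesday; its first Tuesday is the 7th, so the 2nd Tuesday is the 14th — 14 October 2025.
14 October 2025 is after 7 October 2025, so that is the next one.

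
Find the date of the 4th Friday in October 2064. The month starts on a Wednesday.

October 2064 begins on a Wednesday, so the first Friday is October 3 (2 days later).
The 4th Friday is 3 weeks later: 3 + 21 = 24.

October 24, 2064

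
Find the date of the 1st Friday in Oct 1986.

The first Friday of Oct 1986 is Oct 3.

Oct 3, 1986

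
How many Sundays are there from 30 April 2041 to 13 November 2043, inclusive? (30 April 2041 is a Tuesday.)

30 April 2041 is a Tuesday; the first Sunday on or after it is 5 May 2041 (5 days later).
From 5 May 2041 to 13 November 2043: 240 + 365 + 317 = 922 days (rest of 2041, 2042, to 13 November 2043 in 2043).
922 ÷ 7 = 131 full weeks with remainder 5, so 131 more Sundays after the first → 132.

132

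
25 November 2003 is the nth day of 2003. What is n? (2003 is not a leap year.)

329

Days in months before November: 31 + 28 + 31 + 30 + 31 + 30 + 31 + 31 + 30 + 31 = 304.
Plus 25 days into November → day 329.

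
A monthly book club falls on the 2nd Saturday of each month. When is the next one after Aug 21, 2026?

Aug 2026 starts on a Saturday; its first Saturday is the 1st, so the 2nd Saturday is the 8th — Aug 8, 2026.
That is not after Aug 21, 2026, so look at Sep 2026.
Sep 2026 starts on a Tuesday; its first Saturday is the 5th, so the 2nd Saturday is the 12th — Sep 12, 2026.

Sep 12, 2026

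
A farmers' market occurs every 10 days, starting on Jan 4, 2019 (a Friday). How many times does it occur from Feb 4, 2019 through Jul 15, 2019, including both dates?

16

Occurrences land 10·i days after Jan 4, 2019 for i = 0, 1, 2, …
Feb 4, 2019 is 31 days after the start; 31 ÷ 10 = 3 remainder 1; since the remainder is 1, round up to i = 4. First occurrence in the window: #5 on Feb 13, 2019 (4×10 = 40 days in).
Jul 15, 2019 is 192 days after the start; 192 ÷ 10 = 19 remainder 2. Last occurrence in the window: #20 on Jul 13, 2019.
Occurrences #5 through #20: 16 in total.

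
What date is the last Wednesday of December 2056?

December 2056 begins on a Friday, so the first Wednesday is December 6 (5 days later).
December 2056 has 31 days. Adding weeks: 6, 13, 20, 27 — the last one ≤ 31 is the 27th.

December 27, 2056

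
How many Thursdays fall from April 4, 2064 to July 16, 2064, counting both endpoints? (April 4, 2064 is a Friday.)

14

April 4, 2064 is a Friday; the first Thursday on or after it is April 10, 2064 (6 days later).
From April 10, 2064 to July 16, 2064: 20 + 31 + 30 + 16 = 97 days (rest of April, May, June, July).
97 ÷ 7 = 13 full weeks with remainder 6, so 13 more Thursdays after the first → 14.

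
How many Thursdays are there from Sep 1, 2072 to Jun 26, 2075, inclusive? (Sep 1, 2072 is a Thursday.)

147

Sep 1, 2072 is a Thursday; the first Thursday on or after it is Sep 1, 2072.
From Sep 1, 2072 to Jun 26, 2075: 121 + 365 + 365 + 177 = 1028 days (rest of 2072, 2073, 2074, to Jun 26, 2075 in 2075).
1028 ÷ 7 = 146 full weeks with remainder 6, so 146 more Thursdays after the first → 147.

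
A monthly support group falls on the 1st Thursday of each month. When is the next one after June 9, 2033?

June 2033 starts on a Wednesday, so its 1st Thursday is June 2, 2033 (1 day in).
That is not after June 9, 2033, so look at July 2033.
July 2033 starts on a Friday, so its 1st Thursday is July 7, 2033 (6 days in).

July 7, 2033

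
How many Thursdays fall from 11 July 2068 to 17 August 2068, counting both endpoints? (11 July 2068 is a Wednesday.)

11 July 2068 is a Wednesday; the first Thursday on or after it is 12 July 2068 (1 day later).
From 12 July 2068 to 17 August 2068: 19 + 17 = 36 days (rest of July, August).
36 ÷ 7 = 5 full weeks with remainder 1, so 5 more Thursdays after the first → 6.

6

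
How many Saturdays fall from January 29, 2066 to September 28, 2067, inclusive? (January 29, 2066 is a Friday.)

January 29, 2066 is a Friday; the first Saturday on or after it is January 30, 2066 (1 day later).
From January 30, 2066 to September 28, 2067: 335 + 271 = 606 days (rest of 2066, to September 28, 2067 in 2067).
606 ÷ 7 = 86 full weeks with remainder 4, so 86 more Saturdays after the first → 87.

87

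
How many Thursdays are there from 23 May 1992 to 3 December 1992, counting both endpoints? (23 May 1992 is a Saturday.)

23 May 1992 is a Saturday; the first Thursday on or after it is 28 May 1992 (5 days later).
From 28 May 1992 to 3 December 1992: 3 + 30 + 31 + 31 + 30 + 31 + 30 + 3 = 189 days (rest of May, June, July, August, September, October, November, December).
189 ÷ 7 = 27 full weeks with remainder 0, so 27 more Thursdays after the first → 28.

28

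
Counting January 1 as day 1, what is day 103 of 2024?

January has 31 days (103 − 31 = 72 remain).
February has 29 days (72 − 29 = 43 remain).
March has 31 days (43 − 31 = 12 remain).
12 into April → April 12.

12 April 2024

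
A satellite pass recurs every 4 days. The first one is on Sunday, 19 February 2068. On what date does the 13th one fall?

7 April 2068

The 13th occurrence is 12 intervals after the first: 12 × 4 = 48 days after 19 February 2068.
February has 29 days — 10 days to the end of February leaves 38.
March has 31 days (7 left).
7 days into April → 7 April 2068.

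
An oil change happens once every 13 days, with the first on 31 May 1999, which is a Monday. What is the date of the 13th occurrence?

The 13th occurrence is 12 intervals after the first: 12 × 13 = 156 days after 31 May 1999.
May has 31 days — 0 days to the end of May leaves 156.
June has 30 days (126 left).
July has 31 days (95 left).
August has 31 days (64 left).
September has 30 days (34 left).
October has 31 days (3 left).
3 days into November → 3 November 1999.

3 November 1999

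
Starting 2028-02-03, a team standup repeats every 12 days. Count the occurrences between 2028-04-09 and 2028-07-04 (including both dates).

7

Occurrences land 12·i days after 2028-02-03 for i = 0, 1, 2, …
2028-04-09 is 66 days after the start; 66 ÷ 12 = 5 remainder 6; since the remainder is 6, round up to i = 6. First occurrence in the window: #7 on 2028-04-15 (6×12 = 72 days in).
2028-07-04 is 152 days after the start; 152 ÷ 12 = 12 remainder 8. Last occurrence in the window: #13 on 2028-06-26.
Occurrences #7 through #13: 7 in total.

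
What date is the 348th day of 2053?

December 14, 2053

January has 31 days (348 − 31 = 317 remain).
February has 28 days (317 − 28 = 289 remain).
March has 31 days (289 − 31 = 258 remain).
April has 30 days (258 − 30 = 228 remain).
May has 31 days (228 − 31 = 197 remain).
June has 30 days (197 − 30 = 167 remain).
July has 31 days (167 − 31 = 136 remain).
August has 31 days (136 − 31 = 105 remain).
September has 30 days (105 − 30 = 75 remain).
October has 31 days (75 − 31 = 44 remain).
November has 30 days (44 − 30 = 14 remain).
14 into December → December 14.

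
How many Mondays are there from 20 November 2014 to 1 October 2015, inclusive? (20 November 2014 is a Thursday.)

45

20 November 2014 is a Thursday; the first Monday on or after it is 24 November 2014 (4 days later).
From 24 November 2014 to 1 October 2015: 37 + 274 = 311 days (rest of 2014, to 1 October 2015 in 2015).
311 ÷ 7 = 44 full weeks with remainder 3, so 44 more Mondays after the first → 45.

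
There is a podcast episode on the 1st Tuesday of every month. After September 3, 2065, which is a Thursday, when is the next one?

September 2065 starts on a Tuesday, so its 1st Tuesday is September 1, 2065.
That is not after September 3, 2065, so look at October 2065.
October 2065 starts on a Thursday, so its 1st Tuesday is October 6, 2065 (5 days in).

October 6, 2065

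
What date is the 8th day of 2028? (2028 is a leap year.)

January 8, 2028

8 into January → January 8.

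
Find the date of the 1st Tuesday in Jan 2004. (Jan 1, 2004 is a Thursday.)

Jan 6, 2004

Jan 2004 begins on a Thursday, so the first Tuesday is Jan 6 (5 days later).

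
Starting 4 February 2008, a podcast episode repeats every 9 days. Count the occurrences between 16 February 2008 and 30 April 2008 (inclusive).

8

Occurrences land 9·i days after 4 February 2008 for i = 0, 1, 2, …
16 February 2008 is 12 days after the start; 12 ÷ 9 = 1 remainder 3; since the remainder is 3, round up to i = 2. First occurrence in the window: #3 on 22 February 2008 (2×9 = 18 days in).
30 April 2008 is 86 days after the start; 86 ÷ 9 = 9 remainder 5. Last occurrence in the window: #10 on 25 April 2008.
Occurrences #3 through #10: 8 in total.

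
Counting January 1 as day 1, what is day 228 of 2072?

Jan has 31 days (228 − 31 = 197 remain).
Feb has 29 days (197 − 29 = 168 remain).
Mar has 31 days (168 − 31 = 137 remain).
Apr has 30 days (137 − 30 = 107 remain).
May has 31 days (107 − 31 = 76 remain).
Jun has 30 days (76 − 30 = 46 remain).
Jul has 31 days (46 − 31 = 15 remain).
15 into Aug → Aug 15.

Aug 15, 2072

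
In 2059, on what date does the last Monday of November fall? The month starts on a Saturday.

November 2059 begins on a Saturday, so the first Monday is November 3 (2 days later).
November 2059 has 30 days. Adding weeks: 3, 10, 17, 24 — the last one ≤ 30 is the 24th.

24 November 2059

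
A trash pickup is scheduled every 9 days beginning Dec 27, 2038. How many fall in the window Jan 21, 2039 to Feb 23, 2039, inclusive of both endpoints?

Occurrences land 9·i days after Dec 27, 2038 for i = 0, 1, 2, …
Jan 21, 2039 is 25 days after the start; 25 ÷ 9 = 2 remainder 7; since the remainder is 7, round up to i = 3. First occurrence in the window: #4 on Jan 23, 2039 (3×9 = 27 days in).
Feb 23, 2039 is 58 days after the start; 58 ÷ 9 = 6 remainder 4. Last occurrence in the window: #7 on Feb 19, 2039.
Occurrences #4 through #7: 4 in total.

4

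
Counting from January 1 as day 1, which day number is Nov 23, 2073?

Days in months before Nov: 31 + 28 + 31 + 30 + 31 + 30 + 31 + 31 + 30 + 31 = 304.
Plus 23 days into Nov → day 327.

327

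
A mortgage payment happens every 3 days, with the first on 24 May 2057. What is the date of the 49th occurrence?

The 49th occurrence is 48 intervals after the first: 48 × 3 = 144 days after 24 May 2057.
May has 31 days — 7 days to the end of May leaves 137.
June has 30 days (107 left).
July has 31 days (76 left).
August has 31 days (45 left).
September has 30 days (15 left).
15 days into October → 15 October 2057.

15 October 2057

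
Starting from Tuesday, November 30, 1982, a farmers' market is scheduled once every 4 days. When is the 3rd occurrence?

December 8, 1982

The 3rd occurrence is 2 intervals after the first: 2 × 4 = 8 days after November 30, 1982.
November has 30 days — 0 days to the end of November leaves 8.
8 days into December → December 8, 1982.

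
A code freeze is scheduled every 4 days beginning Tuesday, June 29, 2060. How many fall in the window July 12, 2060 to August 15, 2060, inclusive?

Occurrences land 4·i days after June 29, 2060 for i = 0, 1, 2, …
July 12, 2060 is 13 days after the start; 13 ÷ 4 = 3 remainder 1; since the remainder is 1, round up to i = 4. First occurrence in the window: #5 on July 15, 2060 (4×4 = 16 days in).
August 15, 2060 is 47 days after the start; 47 ÷ 4 = 11 remainder 3. Last occurrence in the window: #12 on August 12, 2060.
Occurrences #5 through #12: 8 in total.

8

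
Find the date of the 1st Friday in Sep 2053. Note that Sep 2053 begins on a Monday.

Sep 5, 2053

Sep 2053 begins on a Monday, so the first Friday is Sep 5 (4 days later).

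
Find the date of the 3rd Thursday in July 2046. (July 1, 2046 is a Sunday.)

19 July 2046

July 2046 begins on a Sunday, so the first Thursday is July 5 (4 days later).
The 3rd Thursday is 2 weeks later: 5 + 14 = 19.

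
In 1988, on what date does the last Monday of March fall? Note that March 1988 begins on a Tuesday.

March 1988 begins on a Tuesday, so the first Monday is March 7 (6 days later).
March 1988 has 31 days. Adding weeks: 7, 14, 21, 28 — the last one ≤ 31 is the 28th.

1988-03-28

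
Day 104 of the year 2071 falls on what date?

January has 31 days (104 − 31 = 73 remain).
February has 28 days (73 − 28 = 45 remain).
March has 31 days (45 − 31 = 14 remain).
14 into April → April 14.

2071-04-14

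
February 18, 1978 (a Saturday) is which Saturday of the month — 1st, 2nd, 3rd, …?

3rd

Day 18 falls in week ⌈18/7⌉ of the month.
Days 1–7 hold the 1st Saturday, 8–14 the 2nd, 15–21 the 3rd, 22–28 the 4th, 29–31 the 5th.
18 is in the range for the 3rd.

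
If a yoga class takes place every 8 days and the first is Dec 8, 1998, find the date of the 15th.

The 15th occurrence is 14 intervals after the first: 14 × 8 = 112 days after Dec 8, 1998.
Dec has 31 days — 23 days to the end of Dec leaves 89.
Jan has 31 days (58 left).
Feb has 28 days (30 left).
30 days into Mar → Mar 30, 1999.

Mar 30, 1999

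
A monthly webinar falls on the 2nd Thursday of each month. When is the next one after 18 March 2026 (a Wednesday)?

9 April 2026

March 2026 starts on a Sunday; its first Thursday is the 5th, so the 2nd Thursday is the 12th — 12 March 2026.
That is not after 18 March 2026, so look at April 2026.
April 2026 starts on a Wednesday; its first Thursday is the 2nd, so the 2nd Thursday is the 9th — 9 April 2026.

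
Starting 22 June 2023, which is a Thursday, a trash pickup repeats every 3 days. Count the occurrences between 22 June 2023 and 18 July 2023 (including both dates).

9

Occurrences land 3·i days after 22 June 2023 for i = 0, 1, 2, …
The window opens on the start date, so the first occurrence inside is #1 on 22 June 2023.
18 July 2023 is 26 days after the start; 26 ÷ 3 = 8 remainder 2. Last occurrence in the window: #9 on 16 July 2023.
Occurrences #1 through #9: 9 in total.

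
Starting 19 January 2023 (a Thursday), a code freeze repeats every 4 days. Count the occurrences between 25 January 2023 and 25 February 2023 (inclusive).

8

Occurrences land 4·i days after 19 January 2023 for i = 0, 1, 2, …
25 January 2023 is 6 days after the start; 6 ÷ 4 = 1 remainder 2; since the remainder is 2, round up to i = 2. First occurrence in the window: #3 on 27 January 2023 (2×4 = 8 days in).
25 February 2023 is 37 days after the start; 37 ÷ 4 = 9 remainder 1. Last occurrence in the window: #10 on 24 February 2023.
Occurrences #3 through #10: 8 in total.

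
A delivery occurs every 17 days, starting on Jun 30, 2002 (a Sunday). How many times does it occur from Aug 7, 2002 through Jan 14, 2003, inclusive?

Occurrences land 17·i days after Jun 30, 2002 for i = 0, 1, 2, …
Aug 7, 2002 is 38 days after the start; 38 ÷ 17 = 2 remainder 4; since the remainder is 4, round up to i = 3. First occurrence in the window: #4 on Aug 20, 2002 (3×17 = 51 days in).
Jan 14, 2003 is 198 days after the start; 198 ÷ 17 = 11 remainder 11. Last occurrence in the window: #12 on Jan 3, 2003.
Occurrences #4 through #12: 9 in total.

9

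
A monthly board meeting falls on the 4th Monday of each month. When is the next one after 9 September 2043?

September 2043 starts on a Tuesday; its first Monday is the 7th, so the 4th Monday is the 28th — 28 September 2043.
28 September 2043 is after 9 September 2043, so that is the next one.

28 September 2043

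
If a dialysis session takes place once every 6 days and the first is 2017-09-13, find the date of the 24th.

2018-01-29

The 24th occurrence is 23 intervals after the first: 23 × 6 = 138 days after 2017-09-13.
September has 30 days — 17 days to the end of September leaves 121.
October has 31 days (90 left).
November has 30 days (60 left).
December has 31 days (29 left).
29 days into January → 2018-01-29.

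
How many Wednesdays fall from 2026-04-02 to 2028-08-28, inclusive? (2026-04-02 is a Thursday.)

125

2026-04-02 is a Thursday; the first Wednesday on or after it is 2026-04-08 (6 days later).
From 2026-04-08 to 2028-08-28: 267 + 365 + 241 = 873 days (rest of 2026, 2027, to 2028-08-28 in 2028).
873 ÷ 7 = 124 full weeks with remainder 5, so 124 more Wednesdays after the first → 125.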